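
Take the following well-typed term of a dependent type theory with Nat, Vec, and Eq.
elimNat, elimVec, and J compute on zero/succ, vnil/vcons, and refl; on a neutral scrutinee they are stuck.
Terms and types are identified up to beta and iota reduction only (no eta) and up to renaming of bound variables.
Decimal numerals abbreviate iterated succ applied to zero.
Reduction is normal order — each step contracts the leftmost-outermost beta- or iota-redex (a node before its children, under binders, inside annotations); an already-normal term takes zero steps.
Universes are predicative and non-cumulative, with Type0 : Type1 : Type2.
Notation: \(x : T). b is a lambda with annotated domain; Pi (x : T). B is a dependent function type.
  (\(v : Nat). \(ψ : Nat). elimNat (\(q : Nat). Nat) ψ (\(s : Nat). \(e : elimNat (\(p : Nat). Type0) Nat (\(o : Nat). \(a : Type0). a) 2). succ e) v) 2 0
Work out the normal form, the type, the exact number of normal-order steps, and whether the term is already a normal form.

reduced normal form:
  2
type:
  Nat
steps to reach normal form (normal order): 9
term was already normal: no
first redex: a beta-redex


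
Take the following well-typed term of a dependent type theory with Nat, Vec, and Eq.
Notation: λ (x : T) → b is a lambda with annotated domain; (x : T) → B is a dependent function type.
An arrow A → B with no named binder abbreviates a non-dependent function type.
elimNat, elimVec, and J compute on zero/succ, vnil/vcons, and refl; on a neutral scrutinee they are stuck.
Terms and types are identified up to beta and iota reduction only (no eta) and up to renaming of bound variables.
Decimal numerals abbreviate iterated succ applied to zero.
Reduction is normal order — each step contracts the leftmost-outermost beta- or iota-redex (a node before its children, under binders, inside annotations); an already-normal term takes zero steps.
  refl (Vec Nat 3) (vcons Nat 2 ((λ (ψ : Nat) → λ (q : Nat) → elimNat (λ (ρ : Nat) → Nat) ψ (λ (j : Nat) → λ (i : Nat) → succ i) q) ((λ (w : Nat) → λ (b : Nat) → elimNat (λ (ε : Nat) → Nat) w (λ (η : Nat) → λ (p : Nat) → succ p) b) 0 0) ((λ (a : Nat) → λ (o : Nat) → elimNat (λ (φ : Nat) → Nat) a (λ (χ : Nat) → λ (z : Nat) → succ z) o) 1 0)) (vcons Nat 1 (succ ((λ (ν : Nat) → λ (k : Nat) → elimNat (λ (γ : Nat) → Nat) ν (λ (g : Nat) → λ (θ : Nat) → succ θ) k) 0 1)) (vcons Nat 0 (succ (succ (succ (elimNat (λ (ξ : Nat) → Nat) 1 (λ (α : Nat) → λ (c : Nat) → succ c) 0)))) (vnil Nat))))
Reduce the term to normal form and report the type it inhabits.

reduced normal form:
  refl (Vec Nat 3) (vcons Nat 2 1 (vcons Nat 1 2 (vcons Nat 0 4 (vnil Nat))))
the term's type:
  Eq (Vec Nat 3) (vcons Nat 2 1 (vcons Nat 1 2 (vcons Nat 0 4 (vnil Nat)))) (vcons Nat 2 1 (vcons Nat 1 2 (vcons Nat 0 4 (vnil Nat))))
observation: reduction starts at a beta-redex, and 19 normal-order steps reach the normal form.


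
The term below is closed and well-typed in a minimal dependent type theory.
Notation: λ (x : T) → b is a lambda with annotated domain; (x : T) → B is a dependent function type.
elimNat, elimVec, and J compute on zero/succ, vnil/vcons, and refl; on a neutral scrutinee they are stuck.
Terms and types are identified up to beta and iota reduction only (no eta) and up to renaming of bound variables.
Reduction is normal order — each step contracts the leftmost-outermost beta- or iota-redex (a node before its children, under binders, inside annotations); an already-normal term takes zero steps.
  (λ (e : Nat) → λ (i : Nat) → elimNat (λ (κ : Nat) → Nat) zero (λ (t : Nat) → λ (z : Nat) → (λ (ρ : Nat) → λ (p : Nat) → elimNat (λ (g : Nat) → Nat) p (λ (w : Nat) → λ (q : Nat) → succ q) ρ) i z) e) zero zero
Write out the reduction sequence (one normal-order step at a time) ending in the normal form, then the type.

normal-order reduction sequence:
  (λ (e : Nat) → λ (i : Nat) → elimNat (λ (κ : Nat) → Nat) zero (λ (t : Nat) → λ (z : Nat) → (λ (ρ : Nat) → λ (p : Nat) → elimNat (λ (g : Nat) → Nat) p (λ (w : Nat) → λ (q : Nat) → succ q) ρ) i z) e) zero zero
  ~> (λ (e : Nat) → elimNat (λ (i : Nat) → Nat) zero (λ (κ : Nat) → λ (t : Nat) → (λ (z : Nat) → λ (ρ : Nat) → elimNat (λ (p : Nat) → Nat) ρ (λ (g : Nat) → λ (w : Nat) → succ w) z) e t) zero) zero
  ~> elimNat (λ (e : Nat) → Nat) zero (λ (i : Nat) → λ (κ : Nat) → (λ (t : Nat) → λ (z : Nat) → elimNat (λ (ρ : Nat) → Nat) z (λ (p : Nat) → λ (g : Nat) → succ g) t) zero κ) zero
  ~> zero
type:
  Nat


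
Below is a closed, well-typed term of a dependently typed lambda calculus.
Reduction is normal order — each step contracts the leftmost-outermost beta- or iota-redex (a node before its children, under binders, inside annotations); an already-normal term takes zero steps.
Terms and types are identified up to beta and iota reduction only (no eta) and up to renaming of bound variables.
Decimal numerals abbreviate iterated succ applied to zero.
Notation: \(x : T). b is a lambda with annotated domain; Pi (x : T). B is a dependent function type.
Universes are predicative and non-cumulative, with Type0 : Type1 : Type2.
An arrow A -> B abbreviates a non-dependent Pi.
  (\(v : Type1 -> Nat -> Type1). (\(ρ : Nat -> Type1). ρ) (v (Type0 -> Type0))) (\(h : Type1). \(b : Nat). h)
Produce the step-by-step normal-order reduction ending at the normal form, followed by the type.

reduction (normal order):
  (\(v : Type1 -> Nat -> Type1). (\(ρ : Nat -> Type1). ρ) (v (Type0 -> Type0))) (\(h : Type1). \(b : Nat). h)
  ~> (\(v : Nat -> Type1). v) ((\(ρ : Type1). \(h : Nat). ρ) (Type0 -> Type0))
  ~> (\(v : Type1). \(ρ : Nat). v) (Type0 -> Type0)
  ~> \(v : Nat). Type0 -> Type0
type:
  Nat -> Type1


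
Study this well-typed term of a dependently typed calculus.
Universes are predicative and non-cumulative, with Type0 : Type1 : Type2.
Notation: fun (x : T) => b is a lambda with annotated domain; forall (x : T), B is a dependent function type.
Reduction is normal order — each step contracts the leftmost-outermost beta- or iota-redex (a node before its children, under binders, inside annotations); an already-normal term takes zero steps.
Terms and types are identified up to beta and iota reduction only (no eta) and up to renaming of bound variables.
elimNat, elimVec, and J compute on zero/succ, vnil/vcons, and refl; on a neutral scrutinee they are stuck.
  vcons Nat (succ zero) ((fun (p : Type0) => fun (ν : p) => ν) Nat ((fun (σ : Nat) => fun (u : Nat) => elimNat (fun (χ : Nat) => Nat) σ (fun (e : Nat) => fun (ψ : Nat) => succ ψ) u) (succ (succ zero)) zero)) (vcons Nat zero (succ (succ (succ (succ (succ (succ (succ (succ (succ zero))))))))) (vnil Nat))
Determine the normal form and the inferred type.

reduced normal form:
  vcons Nat (succ zero) (succ (succ zero)) (vcons Nat zero (succ (succ (succ (succ (succ (succ (succ (succ (succ zero))))))))) (vnil Nat))
type:
  Vec Nat (succ (succ zero))
observation: contracting a beta-redex first, the term normalizes in 5 steps.


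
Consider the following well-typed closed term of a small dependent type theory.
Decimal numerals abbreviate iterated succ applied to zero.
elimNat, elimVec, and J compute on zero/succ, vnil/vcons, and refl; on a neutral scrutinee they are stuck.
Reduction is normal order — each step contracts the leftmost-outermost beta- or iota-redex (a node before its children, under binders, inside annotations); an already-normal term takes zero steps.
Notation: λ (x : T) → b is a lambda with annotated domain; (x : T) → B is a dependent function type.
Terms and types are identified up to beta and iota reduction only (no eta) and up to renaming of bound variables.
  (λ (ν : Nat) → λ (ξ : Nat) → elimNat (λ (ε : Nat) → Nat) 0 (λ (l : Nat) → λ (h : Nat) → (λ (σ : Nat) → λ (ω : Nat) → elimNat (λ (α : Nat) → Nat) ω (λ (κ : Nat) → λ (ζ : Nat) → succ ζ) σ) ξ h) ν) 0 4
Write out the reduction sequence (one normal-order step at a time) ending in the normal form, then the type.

normal-order reduction:
  (λ (ν : Nat) → λ (ξ : Nat) → elimNat (λ (ε : Nat) → Nat) 0 (λ (l : Nat) → λ (h : Nat) → (λ (σ : Nat) → λ (ω : Nat) → elimNat (λ (α : Nat) → Nat) ω (λ (κ : Nat) → λ (ζ : Nat) → succ ζ) σ) ξ h) ν) 0 4
  ~> (λ (ν : Nat) → elimNat (λ (ξ : Nat) → Nat) 0 (λ (ε : Nat) → λ (l : Nat) → (λ (h : Nat) → λ (σ : Nat) → elimNat (λ (ω : Nat) → Nat) σ (λ (α : Nat) → λ (κ : Nat) → succ κ) h) ν l) 0) 4
  ~> elimNat (λ (ν : Nat) → Nat) 0 (λ (ξ : Nat) → λ (ε : Nat) → (λ (l : Nat) → λ (h : Nat) → elimNat (λ (σ : Nat) → Nat) h (λ (ω : Nat) → λ (α : Nat) → succ α) l) 4 ε) 0
  ~> 0
type:
  Nat


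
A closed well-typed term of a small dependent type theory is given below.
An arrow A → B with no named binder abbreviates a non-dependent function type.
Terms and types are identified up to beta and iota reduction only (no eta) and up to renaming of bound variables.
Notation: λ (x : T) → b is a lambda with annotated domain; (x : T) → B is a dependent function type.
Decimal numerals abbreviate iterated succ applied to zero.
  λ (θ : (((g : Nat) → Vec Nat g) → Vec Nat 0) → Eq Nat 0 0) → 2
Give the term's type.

the term's type:
  ((((θ : Nat) → Vec Nat θ) → Vec Nat 0) → Eq Nat 0 0) → Nat


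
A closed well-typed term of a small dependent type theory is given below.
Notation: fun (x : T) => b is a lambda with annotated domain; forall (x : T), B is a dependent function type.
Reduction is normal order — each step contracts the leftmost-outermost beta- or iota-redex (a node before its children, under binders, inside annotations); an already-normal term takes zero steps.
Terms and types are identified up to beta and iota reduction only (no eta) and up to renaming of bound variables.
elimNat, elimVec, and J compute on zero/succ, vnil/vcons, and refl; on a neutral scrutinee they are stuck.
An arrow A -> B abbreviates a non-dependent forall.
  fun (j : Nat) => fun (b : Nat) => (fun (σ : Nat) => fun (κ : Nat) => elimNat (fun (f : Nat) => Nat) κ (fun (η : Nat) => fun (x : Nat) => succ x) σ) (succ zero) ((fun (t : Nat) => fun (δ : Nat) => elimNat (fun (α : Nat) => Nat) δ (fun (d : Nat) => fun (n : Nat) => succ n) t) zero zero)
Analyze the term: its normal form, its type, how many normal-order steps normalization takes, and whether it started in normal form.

reduced normal form:
  fun (j : Nat) => fun (b : Nat) => succ zero
the term's type:
  Nat -> Nat -> Nat
steps to reach normal form (normal order): 9
term was already normal: no
first contracted redex: a beta-redex


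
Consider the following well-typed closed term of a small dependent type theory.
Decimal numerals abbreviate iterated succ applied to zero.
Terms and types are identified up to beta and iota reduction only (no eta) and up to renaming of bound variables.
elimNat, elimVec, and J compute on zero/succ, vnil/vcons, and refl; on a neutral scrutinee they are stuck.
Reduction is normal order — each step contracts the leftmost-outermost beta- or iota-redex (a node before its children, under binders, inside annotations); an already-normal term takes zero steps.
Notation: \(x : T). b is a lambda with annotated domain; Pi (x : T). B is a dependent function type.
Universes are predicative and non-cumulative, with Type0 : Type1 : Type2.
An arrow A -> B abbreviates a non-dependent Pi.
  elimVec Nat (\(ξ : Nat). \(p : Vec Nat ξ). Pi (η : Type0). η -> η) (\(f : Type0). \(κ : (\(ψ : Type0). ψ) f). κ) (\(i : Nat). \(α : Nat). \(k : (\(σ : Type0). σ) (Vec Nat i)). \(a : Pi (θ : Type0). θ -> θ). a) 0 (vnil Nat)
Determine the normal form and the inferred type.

resulting normal form:
  \(ξ : Type0). \(p : ξ). p
inferred type:
  Pi (ξ : Type0). ξ -> ξ


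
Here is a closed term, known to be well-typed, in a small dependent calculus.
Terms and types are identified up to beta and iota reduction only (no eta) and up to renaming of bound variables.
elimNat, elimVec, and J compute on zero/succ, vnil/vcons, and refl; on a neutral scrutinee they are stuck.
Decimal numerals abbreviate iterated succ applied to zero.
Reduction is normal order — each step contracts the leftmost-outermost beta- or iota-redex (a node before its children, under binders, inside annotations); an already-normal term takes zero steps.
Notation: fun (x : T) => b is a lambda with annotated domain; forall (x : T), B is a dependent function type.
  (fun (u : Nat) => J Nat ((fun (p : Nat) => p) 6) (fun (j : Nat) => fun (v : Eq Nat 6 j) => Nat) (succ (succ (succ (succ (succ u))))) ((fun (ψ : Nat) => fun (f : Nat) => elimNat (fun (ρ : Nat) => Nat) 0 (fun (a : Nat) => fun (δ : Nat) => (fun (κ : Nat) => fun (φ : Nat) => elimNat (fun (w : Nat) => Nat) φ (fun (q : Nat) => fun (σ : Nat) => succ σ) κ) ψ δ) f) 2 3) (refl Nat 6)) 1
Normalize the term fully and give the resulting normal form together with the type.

normal form:
  6
the term's type:
  Nat
observation: normalization takes exactly 2 steps under the normal-order strategy.


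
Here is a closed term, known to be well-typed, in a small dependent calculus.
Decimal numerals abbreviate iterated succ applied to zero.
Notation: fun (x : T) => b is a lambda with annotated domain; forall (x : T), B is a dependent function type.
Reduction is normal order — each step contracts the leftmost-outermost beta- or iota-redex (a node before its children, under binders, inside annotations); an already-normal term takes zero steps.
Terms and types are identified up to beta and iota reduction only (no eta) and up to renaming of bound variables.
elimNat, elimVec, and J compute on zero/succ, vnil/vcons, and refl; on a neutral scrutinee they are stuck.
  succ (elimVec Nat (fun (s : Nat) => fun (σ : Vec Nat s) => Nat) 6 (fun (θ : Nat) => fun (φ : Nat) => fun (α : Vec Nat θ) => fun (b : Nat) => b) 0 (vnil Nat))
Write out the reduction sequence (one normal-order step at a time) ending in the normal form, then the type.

normal-order reduction:
  succ (elimVec Nat (fun (s : Nat) => fun (σ : Vec Nat s) => Nat) 6 (fun (θ : Nat) => fun (φ : Nat) => fun (α : Vec Nat θ) => fun (b : Nat) => b) 0 (vnil Nat))
  ~> 7
type:
  Nat


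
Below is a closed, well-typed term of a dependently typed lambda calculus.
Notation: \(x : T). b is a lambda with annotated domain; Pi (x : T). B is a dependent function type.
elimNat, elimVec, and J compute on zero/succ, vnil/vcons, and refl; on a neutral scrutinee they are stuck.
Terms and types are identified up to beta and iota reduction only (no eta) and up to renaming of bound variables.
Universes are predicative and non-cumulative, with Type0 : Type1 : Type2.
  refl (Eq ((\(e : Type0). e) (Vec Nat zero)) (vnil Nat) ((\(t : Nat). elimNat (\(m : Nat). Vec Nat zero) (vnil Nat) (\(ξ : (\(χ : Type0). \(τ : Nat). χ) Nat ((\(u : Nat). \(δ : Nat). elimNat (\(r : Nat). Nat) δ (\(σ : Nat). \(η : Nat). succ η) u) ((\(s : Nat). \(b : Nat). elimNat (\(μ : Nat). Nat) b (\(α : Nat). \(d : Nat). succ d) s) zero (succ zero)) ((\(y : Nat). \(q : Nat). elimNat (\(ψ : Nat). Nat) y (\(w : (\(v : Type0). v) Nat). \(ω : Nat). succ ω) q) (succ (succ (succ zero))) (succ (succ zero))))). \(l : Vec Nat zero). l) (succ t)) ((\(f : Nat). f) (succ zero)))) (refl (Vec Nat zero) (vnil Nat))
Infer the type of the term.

the term's type:
  Eq (Eq (Vec Nat zero) (vnil Nat) (vnil Nat)) (refl (Vec Nat zero) (vnil Nat)) (refl (Vec Nat zero) (vnil Nat))


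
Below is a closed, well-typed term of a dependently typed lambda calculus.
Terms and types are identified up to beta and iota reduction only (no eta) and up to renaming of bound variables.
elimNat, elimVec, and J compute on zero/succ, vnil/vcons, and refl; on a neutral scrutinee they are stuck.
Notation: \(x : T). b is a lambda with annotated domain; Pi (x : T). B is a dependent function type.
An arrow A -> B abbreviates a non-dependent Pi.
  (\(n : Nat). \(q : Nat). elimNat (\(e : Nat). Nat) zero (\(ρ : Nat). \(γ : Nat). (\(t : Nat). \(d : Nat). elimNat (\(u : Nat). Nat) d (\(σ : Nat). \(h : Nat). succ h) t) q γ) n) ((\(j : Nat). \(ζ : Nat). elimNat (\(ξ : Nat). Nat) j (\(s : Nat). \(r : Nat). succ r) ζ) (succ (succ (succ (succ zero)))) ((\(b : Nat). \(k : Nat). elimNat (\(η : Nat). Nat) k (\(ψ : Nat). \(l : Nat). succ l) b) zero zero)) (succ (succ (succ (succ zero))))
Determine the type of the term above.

inferred type:
  Nat


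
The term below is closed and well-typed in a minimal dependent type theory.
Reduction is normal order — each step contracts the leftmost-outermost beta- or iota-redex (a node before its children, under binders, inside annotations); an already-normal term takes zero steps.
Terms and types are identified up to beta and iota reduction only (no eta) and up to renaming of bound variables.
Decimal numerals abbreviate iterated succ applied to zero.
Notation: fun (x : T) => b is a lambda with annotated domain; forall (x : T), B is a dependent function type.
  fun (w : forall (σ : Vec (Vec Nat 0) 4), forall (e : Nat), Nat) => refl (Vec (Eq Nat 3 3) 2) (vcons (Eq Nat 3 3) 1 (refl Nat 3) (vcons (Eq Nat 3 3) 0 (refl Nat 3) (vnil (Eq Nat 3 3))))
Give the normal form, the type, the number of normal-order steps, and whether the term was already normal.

normal form:
  fun (w : forall (σ : Vec (Vec Nat 0) 4), forall (e : Nat), Nat) => refl (Vec (Eq Nat 3 3) 2) (vcons (Eq Nat 3 3) 1 (refl Nat 3) (vcons (Eq Nat 3 3) 0 (refl Nat 3) (vnil (Eq Nat 3 3))))
the term's type:
  forall (w : forall (σ : Vec (Vec Nat 0) 4), forall (e : Nat), Nat), Eq (Vec (Eq Nat 3 3) 2) (vcons (Eq Nat 3 3) 1 (refl Nat 3) (vcons (Eq Nat 3 3) 0 (refl Nat 3) (vnil (Eq Nat 3 3)))) (vcons (Eq Nat 3 3) 1 (refl Nat 3) (vcons (Eq Nat 3 3) 0 (refl Nat 3) (vnil (Eq Nat 3 3))))
normal-order step count: 0
already normal: yes


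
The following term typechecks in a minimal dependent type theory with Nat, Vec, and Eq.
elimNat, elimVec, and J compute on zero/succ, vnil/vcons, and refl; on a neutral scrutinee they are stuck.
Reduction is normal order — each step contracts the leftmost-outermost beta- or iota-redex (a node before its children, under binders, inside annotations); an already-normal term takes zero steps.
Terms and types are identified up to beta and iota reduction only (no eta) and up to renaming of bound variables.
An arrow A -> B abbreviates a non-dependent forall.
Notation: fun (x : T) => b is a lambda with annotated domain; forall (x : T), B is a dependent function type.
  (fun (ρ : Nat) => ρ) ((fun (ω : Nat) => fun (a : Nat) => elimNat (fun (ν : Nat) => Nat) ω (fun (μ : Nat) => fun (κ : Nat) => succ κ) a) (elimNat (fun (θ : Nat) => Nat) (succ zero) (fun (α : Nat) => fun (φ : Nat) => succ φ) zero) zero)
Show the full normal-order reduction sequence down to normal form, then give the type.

normal-order reduction:
  (fun (ρ : Nat) => ρ) ((fun (ω : Nat) => fun (a : Nat) => elimNat (fun (ν : Nat) => Nat) ω (fun (μ : Nat) => fun (κ : Nat) => succ κ) a) (elimNat (fun (θ : Nat) => Nat) (succ zero) (fun (α : Nat) => fun (φ : Nat) => succ φ) zero) zero)
  ~> (fun (ρ : Nat) => fun (ω : Nat) => elimNat (fun (a : Nat) => Nat) ρ (fun (ν : Nat) => fun (μ : Nat) => succ μ) ω) (elimNat (fun (κ : Nat) => Nat) (succ zero) (fun (θ : Nat) => fun (α : Nat) => succ α) zero) zero
  ~> (fun (ρ : Nat) => elimNat (fun (ω : Nat) => Nat) (elimNat (fun (a : Nat) => Nat) (succ zero) (fun (ν : Nat) => fun (μ : Nat) => succ μ) zero) (fun (κ : Nat) => fun (θ : Nat) => succ θ) ρ) zero
  ~> elimNat (fun (ρ : Nat) => Nat) (elimNat (fun (ω : Nat) => Nat) (succ zero) (fun (a : Nat) => fun (ν : Nat) => succ ν) zero) (fun (μ : Nat) => fun (κ : Nat) => succ κ) zero
  ~> elimNat (fun (ρ : Nat) => Nat) (succ zero) (fun (ω : Nat) => fun (a : Nat) => succ a) zero
  ~> succ zero
inferred type:
  Nat


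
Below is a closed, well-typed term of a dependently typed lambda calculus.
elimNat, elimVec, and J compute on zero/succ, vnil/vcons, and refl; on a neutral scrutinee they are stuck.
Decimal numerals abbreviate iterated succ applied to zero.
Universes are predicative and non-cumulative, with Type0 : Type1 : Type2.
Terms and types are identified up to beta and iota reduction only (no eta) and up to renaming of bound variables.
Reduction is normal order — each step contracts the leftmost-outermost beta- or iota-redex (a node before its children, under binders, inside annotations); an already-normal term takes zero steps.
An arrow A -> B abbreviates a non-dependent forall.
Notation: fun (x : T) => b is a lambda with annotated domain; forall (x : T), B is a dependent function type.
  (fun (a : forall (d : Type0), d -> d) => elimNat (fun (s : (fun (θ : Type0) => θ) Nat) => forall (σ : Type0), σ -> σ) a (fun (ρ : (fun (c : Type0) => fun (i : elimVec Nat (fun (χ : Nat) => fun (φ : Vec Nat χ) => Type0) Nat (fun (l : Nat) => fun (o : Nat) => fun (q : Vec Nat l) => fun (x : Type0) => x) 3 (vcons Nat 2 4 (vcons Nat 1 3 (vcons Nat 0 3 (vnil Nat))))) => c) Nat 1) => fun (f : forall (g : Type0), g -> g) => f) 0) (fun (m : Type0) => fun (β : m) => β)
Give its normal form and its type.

resulting normal form:
  fun (a : Type0) => fun (d : a) => d
type:
  forall (a : Type0), a -> a
observation: reduction starts at a beta-redex, and 2 normal-order steps reach the normal form.


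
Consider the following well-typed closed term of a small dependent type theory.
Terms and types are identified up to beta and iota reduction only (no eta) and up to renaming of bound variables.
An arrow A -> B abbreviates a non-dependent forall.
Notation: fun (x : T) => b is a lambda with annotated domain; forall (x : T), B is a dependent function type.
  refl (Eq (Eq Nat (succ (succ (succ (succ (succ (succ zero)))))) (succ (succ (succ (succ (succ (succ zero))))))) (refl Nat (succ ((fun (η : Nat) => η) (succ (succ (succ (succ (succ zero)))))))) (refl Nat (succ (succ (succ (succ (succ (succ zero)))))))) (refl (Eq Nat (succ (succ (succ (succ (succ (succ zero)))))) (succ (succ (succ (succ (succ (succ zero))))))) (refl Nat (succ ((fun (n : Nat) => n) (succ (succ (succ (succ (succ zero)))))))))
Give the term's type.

type:
  Eq (Eq (Eq Nat (succ (succ (succ (succ (succ (succ zero)))))) (succ (succ (succ (succ (succ (succ zero))))))) (refl Nat (succ (succ (succ (succ (succ (succ zero))))))) (refl Nat (succ (succ (succ (succ (succ (succ zero)))))))) (refl (Eq Nat (succ (succ (succ (succ (succ (succ zero)))))) (succ (succ (succ (succ (succ (succ zero))))))) (refl Nat (succ (succ (succ (succ (succ (succ zero)))))))) (refl (Eq Nat (succ (succ (succ (succ (succ (succ zero)))))) (succ (succ (succ (succ (succ (succ zero))))))) (refl Nat (succ (succ (succ (succ (succ (succ zero))))))))


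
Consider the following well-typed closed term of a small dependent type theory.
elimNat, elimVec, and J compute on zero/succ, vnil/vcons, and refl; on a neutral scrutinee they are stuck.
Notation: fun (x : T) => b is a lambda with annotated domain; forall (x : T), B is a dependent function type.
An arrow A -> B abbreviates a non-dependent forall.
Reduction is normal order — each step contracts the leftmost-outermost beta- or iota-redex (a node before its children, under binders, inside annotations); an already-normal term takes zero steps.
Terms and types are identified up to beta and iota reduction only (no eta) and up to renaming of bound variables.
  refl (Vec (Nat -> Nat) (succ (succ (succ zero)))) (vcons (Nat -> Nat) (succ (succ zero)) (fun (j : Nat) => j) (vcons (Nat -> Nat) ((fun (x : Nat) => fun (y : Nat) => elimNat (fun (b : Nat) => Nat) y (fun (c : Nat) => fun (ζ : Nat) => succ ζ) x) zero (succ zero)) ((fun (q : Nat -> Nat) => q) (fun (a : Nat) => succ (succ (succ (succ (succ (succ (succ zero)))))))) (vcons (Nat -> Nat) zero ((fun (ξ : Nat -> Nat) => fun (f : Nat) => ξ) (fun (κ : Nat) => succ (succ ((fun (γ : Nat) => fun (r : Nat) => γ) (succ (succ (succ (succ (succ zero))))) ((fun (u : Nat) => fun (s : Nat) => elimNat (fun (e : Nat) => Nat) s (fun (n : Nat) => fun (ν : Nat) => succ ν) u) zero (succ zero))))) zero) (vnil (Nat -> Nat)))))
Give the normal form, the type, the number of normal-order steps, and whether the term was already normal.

normal form:
  refl (Vec (Nat -> Nat) (succ (succ (succ zero)))) (vcons (Nat -> Nat) (succ (succ zero)) (fun (j : Nat) => j) (vcons (Nat -> Nat) (succ zero) (fun (x : Nat) => succ (succ (succ (succ (succ (succ (succ zero))))))) (vcons (Nat -> Nat) zero (fun (y : Nat) => succ (succ (succ (succ (succ (succ (succ zero))))))) (vnil (Nat -> Nat)))))
inferred type:
  Eq (Vec (Nat -> Nat) (succ (succ (succ zero)))) (vcons (Nat -> Nat) (succ (succ zero)) (fun (j : Nat) => j) (vcons (Nat -> Nat) (succ zero) (fun (x : Nat) => succ (succ (succ (succ (succ (succ (succ zero))))))) (vcons (Nat -> Nat) zero (fun (y : Nat) => succ (succ (succ (succ (succ (succ (succ zero))))))) (vnil (Nat -> Nat))))) (vcons (Nat -> Nat) (succ (succ zero)) (fun (b : Nat) => b) (vcons (Nat -> Nat) (succ zero) (fun (c : Nat) => succ (succ (succ (succ (succ (succ (succ zero))))))) (vcons (Nat -> Nat) zero (fun (ζ : Nat) => succ (succ (succ (succ (succ (succ (succ zero))))))) (vnil (Nat -> Nat)))))
reduction steps (normal order): 8
started in normal form: no
first redex: a beta-redex


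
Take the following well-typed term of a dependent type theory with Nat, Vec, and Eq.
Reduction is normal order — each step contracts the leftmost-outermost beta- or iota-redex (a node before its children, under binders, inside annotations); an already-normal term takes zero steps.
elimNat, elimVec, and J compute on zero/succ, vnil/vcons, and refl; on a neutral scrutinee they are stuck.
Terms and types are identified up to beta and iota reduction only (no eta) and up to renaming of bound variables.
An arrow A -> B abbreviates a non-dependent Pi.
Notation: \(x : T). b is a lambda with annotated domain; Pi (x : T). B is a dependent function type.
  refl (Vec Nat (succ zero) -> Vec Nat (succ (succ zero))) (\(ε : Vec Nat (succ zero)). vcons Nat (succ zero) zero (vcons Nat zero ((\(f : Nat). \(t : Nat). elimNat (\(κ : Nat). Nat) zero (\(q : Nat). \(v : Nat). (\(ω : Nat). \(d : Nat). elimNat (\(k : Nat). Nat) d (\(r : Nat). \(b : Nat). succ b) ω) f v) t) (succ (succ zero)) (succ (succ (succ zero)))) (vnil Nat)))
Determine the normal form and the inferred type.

normal form:
  refl (Vec Nat (succ zero) -> Vec Nat (succ (succ zero))) (\(ε : Vec Nat (succ zero)). vcons Nat (succ zero) zero (vcons Nat zero (succ (succ (succ (succ (succ (succ zero)))))) (vnil Nat)))
the term's type:
  Eq (Vec Nat (succ zero) -> Vec Nat (succ (succ zero))) (\(ε : Vec Nat (succ zero)). vcons Nat (succ zero) zero (vcons Nat zero (succ (succ (succ (succ (succ (succ zero)))))) (vnil Nat))) (\(f : Vec Nat (succ zero)). vcons Nat (succ zero) zero (vcons Nat zero (succ (succ (succ (succ (succ (succ zero)))))) (vnil Nat)))


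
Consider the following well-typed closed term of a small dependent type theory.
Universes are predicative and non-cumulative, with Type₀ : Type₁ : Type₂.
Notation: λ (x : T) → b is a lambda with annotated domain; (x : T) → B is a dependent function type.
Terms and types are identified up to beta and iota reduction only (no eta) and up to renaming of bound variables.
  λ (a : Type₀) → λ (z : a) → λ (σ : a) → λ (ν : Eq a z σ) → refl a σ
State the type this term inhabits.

the term's type:
  (a : Type₀) → (z : a) → (σ : a) → (ν : Eq a z σ) → Eq a σ σ


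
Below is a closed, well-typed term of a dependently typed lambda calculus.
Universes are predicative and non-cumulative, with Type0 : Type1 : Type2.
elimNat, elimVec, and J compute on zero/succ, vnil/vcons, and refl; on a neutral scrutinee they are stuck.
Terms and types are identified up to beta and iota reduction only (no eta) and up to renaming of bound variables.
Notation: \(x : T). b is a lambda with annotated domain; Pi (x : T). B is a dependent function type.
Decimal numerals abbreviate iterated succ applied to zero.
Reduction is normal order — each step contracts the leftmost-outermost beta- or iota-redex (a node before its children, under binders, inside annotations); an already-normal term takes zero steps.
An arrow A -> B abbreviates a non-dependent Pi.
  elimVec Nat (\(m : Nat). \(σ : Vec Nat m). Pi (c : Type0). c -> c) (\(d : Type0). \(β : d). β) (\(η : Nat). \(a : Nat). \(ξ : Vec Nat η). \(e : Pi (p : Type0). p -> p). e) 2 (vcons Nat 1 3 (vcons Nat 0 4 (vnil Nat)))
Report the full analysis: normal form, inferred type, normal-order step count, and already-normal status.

resulting normal form:
  \(m : Type0). \(σ : m). σ
the term's type:
  Pi (m : Type0). m -> m
normal-order step count: 11
started in normal form: no
first redex: an elimVec iota-redex


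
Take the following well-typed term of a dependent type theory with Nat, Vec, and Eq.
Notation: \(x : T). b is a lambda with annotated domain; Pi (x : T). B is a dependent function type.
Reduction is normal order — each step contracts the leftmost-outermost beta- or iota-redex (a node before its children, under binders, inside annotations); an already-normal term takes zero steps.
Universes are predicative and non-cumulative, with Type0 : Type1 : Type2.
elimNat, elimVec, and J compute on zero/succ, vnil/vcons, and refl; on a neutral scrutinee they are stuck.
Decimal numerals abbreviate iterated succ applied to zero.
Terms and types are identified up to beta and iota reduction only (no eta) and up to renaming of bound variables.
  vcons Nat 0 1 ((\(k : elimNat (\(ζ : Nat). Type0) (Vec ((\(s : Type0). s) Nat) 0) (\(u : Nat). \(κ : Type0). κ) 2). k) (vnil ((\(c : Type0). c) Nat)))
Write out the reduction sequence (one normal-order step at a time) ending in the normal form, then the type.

reduction (normal order):
  vcons Nat 0 1 ((\(k : elimNat (\(ζ : Nat). Type0) (Vec ((\(s : Type0). s) Nat) 0) (\(u : Nat). \(κ : Type0). κ) 2). k) (vnil ((\(c : Type0). c) Nat)))
  ~> vcons Nat 0 1 (vnil ((\(k : Type0). k) Nat))
  ~> vcons Nat 0 1 (vnil Nat)
inferred type:
  Vec Nat 1


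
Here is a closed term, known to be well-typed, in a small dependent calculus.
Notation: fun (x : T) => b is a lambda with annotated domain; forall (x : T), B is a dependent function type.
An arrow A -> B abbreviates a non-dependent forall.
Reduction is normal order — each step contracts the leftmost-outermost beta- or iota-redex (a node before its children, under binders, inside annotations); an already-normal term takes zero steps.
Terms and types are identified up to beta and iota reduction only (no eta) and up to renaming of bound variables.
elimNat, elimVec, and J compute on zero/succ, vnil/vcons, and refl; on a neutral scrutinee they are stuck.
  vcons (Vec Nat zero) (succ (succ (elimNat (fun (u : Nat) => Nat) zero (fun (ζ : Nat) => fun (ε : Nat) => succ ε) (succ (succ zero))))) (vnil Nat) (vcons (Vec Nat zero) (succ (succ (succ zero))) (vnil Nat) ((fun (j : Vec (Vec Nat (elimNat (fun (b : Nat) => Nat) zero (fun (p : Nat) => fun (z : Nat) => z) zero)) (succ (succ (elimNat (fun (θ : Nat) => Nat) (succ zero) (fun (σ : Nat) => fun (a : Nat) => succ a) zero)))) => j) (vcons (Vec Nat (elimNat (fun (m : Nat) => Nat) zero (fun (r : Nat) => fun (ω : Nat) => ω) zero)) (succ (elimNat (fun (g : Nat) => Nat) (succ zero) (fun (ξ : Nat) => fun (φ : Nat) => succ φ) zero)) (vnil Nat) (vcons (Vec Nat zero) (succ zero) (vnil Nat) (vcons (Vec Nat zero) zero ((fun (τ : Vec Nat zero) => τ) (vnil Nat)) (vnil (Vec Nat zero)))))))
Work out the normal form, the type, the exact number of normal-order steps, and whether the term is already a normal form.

resulting normal form:
  vcons (Vec Nat zero) (succ (succ (succ (succ zero)))) (vnil Nat) (vcons (Vec Nat zero) (succ (succ (succ zero))) (vnil Nat) (vcons (Vec Nat zero) (succ (succ zero)) (vnil Nat) (vcons (Vec Nat zero) (succ zero) (vnil Nat) (vcons (Vec Nat zero) zero (vnil Nat) (vnil (Vec Nat zero))))))
the term's type:
  Vec (Vec Nat zero) (succ (succ (succ (succ (succ zero)))))
reduction steps (normal order): 11
already normal: no
first redex: an elimNat iota-redex


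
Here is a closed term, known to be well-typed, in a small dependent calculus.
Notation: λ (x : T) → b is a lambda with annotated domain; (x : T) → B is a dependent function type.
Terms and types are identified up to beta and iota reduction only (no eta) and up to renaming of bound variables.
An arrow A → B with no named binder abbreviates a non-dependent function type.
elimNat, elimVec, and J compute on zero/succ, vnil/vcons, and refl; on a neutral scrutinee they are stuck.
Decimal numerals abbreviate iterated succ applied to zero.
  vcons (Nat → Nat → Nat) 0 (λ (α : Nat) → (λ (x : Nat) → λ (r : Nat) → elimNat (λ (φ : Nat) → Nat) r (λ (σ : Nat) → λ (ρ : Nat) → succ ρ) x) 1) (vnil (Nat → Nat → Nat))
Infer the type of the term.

inferred type:
  Vec (Nat → Nat → Nat) 1


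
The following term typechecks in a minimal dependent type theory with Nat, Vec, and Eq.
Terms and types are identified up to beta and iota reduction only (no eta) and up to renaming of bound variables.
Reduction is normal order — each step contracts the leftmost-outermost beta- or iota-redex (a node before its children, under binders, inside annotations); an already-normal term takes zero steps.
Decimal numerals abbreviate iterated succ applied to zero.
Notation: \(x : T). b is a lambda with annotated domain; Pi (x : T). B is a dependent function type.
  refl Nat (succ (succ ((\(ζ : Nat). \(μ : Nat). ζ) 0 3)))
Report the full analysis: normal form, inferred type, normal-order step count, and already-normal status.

reduced normal form:
  refl Nat 2
inferred type:
  Eq Nat 2 2
normal-order step count: 2
term was already normal: no
first redex: a beta-redex


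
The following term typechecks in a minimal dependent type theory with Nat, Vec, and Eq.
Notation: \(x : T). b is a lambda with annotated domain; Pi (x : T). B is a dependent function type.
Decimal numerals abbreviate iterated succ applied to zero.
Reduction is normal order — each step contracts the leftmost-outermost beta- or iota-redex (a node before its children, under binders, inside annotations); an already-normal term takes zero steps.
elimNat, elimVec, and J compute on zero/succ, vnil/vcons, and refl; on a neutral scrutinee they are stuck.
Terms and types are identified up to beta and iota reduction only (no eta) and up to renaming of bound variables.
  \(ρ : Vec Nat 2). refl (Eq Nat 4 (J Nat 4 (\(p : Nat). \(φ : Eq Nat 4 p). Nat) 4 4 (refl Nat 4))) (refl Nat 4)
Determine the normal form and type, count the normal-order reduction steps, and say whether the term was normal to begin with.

normal form:
  \(ρ : Vec Nat 2). refl (Eq Nat 4 4) (refl Nat 4)
the term's type:
  Pi (ρ : Vec Nat 2). Eq (Eq Nat 4 4) (refl Nat 4) (refl Nat 4)
reduction steps (normal order): 1
started in normal form: no
first redex: a J iota-redex


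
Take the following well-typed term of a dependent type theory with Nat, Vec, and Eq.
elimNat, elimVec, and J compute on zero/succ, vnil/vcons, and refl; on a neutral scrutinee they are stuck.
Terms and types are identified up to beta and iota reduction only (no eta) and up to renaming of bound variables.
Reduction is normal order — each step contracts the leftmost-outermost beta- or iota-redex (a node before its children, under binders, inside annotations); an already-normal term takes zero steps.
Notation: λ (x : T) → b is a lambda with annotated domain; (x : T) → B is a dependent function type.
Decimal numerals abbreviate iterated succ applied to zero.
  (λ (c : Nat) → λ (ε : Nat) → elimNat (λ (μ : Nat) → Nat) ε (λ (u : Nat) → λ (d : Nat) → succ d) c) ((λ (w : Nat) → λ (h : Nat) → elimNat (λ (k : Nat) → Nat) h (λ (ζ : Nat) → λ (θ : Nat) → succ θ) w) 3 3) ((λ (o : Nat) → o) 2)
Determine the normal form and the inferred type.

resulting normal form:
  8
the term's type:
  Nat
observation: the term reaches its normal form after 34 normal-order steps.


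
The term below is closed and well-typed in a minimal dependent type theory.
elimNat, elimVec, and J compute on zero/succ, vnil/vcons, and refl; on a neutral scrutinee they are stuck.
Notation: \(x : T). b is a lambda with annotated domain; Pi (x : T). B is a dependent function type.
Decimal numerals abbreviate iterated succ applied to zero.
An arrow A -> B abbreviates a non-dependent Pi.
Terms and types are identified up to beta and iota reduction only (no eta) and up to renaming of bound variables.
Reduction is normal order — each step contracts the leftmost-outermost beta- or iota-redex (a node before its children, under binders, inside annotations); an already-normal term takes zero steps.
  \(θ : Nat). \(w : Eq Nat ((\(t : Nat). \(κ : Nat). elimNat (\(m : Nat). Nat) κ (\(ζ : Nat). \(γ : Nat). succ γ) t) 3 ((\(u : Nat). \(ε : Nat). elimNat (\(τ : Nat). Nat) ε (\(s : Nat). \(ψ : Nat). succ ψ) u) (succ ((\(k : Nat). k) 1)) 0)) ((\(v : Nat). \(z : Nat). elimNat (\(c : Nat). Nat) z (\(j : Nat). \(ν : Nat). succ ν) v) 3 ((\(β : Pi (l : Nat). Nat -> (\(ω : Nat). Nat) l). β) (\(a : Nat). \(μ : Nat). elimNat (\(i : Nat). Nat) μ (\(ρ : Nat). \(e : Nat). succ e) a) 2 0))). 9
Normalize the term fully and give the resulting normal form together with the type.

normal form:
  \(θ : Nat). \(w : Eq Nat 5 5). 9
inferred type:
  Nat -> Eq Nat 5 5 -> Nat
observation: the first redex contracted is a beta-redex; the normal form is reached in 44 normal-order steps.


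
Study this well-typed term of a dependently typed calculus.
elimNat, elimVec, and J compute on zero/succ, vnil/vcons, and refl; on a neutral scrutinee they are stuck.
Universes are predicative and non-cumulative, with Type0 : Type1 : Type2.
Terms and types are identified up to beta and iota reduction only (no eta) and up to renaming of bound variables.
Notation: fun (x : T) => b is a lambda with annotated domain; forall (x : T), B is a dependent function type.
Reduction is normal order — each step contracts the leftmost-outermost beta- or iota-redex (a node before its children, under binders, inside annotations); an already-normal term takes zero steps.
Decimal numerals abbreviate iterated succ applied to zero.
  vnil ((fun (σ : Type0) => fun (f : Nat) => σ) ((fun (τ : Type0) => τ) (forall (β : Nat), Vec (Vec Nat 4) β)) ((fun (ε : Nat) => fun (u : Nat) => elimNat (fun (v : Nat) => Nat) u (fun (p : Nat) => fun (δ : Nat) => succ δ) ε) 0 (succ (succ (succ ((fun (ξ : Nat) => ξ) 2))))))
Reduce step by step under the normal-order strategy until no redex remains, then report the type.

normal-order reduction sequence:
  vnil ((fun (σ : Type0) => fun (f : Nat) => σ) ((fun (τ : Type0) => τ) (forall (β : Nat), Vec (Vec Nat 4) β)) ((fun (ε : Nat) => fun (u : Nat) => elimNat (fun (v : Nat) => Nat) u (fun (p : Nat) => fun (δ : Nat) => succ δ) ε) 0 (succ (succ (succ ((fun (ξ : Nat) => ξ) 2))))))
  ~> vnil ((fun (σ : Nat) => (fun (f : Type0) => f) (forall (τ : Nat), Vec (Vec Nat 4) τ)) ((fun (β : Nat) => fun (ε : Nat) => elimNat (fun (u : Nat) => Nat) ε (fun (v : Nat) => fun (p : Nat) => succ p) β) 0 (succ (succ (succ ((fun (δ : Nat) => δ) 2))))))
  ~> vnil ((fun (σ : Type0) => σ) (forall (f : Nat), Vec (Vec Nat 4) f))
  ~> vnil (forall (σ : Nat), Vec (Vec Nat 4) σ)
the term's type:
  Vec (forall (σ : Nat), Vec (Vec Nat 4) σ) 0


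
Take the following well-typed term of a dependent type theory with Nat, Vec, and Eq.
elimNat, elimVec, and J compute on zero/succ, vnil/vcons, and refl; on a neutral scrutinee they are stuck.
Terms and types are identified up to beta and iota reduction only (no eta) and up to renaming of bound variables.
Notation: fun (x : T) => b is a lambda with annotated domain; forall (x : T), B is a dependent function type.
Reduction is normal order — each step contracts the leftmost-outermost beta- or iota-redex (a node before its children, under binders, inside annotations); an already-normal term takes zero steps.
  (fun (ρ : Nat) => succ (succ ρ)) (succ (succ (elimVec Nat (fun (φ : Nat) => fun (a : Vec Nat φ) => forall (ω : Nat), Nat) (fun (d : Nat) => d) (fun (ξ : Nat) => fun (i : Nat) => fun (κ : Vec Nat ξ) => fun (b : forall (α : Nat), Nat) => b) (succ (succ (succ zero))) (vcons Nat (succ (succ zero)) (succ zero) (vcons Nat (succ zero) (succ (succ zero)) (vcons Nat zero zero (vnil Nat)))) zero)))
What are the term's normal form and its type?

reduced normal form:
  succ (succ (succ (succ zero)))
type:
  Nat
observation: 18 normal-order steps separate the term from its normal form.
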